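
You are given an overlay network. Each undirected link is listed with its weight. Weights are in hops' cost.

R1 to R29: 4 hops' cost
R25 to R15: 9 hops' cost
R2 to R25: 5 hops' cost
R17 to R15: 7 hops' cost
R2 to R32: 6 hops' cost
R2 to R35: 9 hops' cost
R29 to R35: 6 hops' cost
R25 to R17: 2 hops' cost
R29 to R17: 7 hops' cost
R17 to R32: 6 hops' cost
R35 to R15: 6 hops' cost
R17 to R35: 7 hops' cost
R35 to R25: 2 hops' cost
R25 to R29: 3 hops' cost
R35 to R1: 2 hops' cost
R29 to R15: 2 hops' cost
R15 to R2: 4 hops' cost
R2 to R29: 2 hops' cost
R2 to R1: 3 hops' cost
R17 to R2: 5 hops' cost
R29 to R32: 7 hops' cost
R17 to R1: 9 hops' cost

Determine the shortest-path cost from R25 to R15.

5 hops' cost

Candidate routes:
R25–R29–R15: 3+2 = 5
R25–R2–R29–R15: 5+2+2 = 9
R25–R35–R15: 2+6 = 8
The minimum is 5 hops' cost via R25–R29–R15.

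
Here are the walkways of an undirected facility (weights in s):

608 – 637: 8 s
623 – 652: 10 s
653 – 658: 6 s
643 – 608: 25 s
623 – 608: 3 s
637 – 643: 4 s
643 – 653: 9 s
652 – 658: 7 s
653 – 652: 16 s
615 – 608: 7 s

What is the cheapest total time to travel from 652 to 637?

Enumerating some paths:
652 → 653 → 643 → 637: 16+9+4 = 29
652 → 623 → 608 → 643 → 637: 10+3+25+4 = 42
652 → 623 → 608 → 637: 10+3+8 = 21
652 → 658 → 653 → 643 → 637: 7+6+9+4 = 26
Cheapest is 652 → 623 → 608 → 637 at 21 s.

21 s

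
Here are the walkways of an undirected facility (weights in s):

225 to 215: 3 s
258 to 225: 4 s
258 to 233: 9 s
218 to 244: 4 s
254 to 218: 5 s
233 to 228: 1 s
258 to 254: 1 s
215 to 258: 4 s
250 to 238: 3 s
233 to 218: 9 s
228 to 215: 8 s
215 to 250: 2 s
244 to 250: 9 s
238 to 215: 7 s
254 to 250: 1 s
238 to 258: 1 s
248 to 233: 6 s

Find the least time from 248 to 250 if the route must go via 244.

Shortest 248→244: 248–233–218–244 = 19
Best 244 to 250: 244–250 costing 9
Total via 244: 19 + 9 = 28 s.

28 s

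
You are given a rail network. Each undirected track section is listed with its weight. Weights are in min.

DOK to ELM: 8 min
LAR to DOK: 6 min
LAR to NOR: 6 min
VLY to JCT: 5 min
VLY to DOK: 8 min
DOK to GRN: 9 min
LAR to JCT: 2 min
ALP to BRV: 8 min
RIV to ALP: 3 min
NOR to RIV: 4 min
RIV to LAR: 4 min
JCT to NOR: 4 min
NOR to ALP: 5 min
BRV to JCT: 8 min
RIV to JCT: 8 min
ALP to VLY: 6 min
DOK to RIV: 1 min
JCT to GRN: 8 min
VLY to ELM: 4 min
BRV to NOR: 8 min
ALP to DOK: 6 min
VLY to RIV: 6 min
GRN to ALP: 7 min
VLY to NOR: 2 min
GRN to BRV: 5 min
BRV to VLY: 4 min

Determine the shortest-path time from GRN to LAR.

10 min

Shortest distances from GRN:
GRN: 0
BRV: 5  (via GRN)
ALP: 7  (via GRN)
JCT: 8  (via GRN)
VLY: 9  (via BRV)
DOK: 9  (via GRN)
LAR: 10  (via JCT)
Shortest route: GRN–JCT–LAR = 10 min.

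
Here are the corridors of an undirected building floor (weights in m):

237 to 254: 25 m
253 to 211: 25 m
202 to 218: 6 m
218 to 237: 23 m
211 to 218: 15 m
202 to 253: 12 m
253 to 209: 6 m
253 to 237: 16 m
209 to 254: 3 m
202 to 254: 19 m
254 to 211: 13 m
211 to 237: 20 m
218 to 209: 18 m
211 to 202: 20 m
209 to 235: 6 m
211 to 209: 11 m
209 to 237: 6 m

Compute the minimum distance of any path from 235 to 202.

24 m

Shortest distances from 235:
235: 0
209: 6  (via 235)
254: 9  (via 209)
237: 12  (via 209)
253: 12  (via 209)
211: 17  (via 209)
202: 24  (via 253)
Shortest route: 235 → 209 → 253 → 202 = 24 m.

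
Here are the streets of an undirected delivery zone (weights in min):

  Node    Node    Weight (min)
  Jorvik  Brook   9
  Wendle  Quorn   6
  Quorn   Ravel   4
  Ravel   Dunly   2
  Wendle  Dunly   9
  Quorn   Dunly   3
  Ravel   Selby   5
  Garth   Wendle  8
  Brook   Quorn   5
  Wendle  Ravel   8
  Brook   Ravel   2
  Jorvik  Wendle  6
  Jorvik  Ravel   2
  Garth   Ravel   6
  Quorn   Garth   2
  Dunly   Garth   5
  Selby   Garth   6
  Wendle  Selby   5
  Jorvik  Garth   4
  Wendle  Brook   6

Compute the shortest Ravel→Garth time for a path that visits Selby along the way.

11 min

Shortest Ravel→Selby: Ravel–Selby = 5
Best Selby to Garth: Selby–Garth costing 6
Total via Selby: 5 + 6 = 11 min.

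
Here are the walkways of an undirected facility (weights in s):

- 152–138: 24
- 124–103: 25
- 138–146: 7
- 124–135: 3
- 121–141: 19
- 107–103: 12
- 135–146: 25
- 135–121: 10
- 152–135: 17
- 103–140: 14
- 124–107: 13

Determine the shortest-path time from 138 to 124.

Enumerating some paths:
138–152–135–124: 24+17+3 = 44
138–146–135–124: 7+25+3 = 35
The minimum is 35 s via 138–146–135–124.

35 s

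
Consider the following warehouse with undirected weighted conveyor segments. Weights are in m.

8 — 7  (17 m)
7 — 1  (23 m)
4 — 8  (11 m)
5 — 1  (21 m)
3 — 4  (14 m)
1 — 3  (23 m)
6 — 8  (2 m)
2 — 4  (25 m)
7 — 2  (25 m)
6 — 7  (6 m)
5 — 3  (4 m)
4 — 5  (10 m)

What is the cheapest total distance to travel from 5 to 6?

23 m

Shortest distances from 5:
5: 0
3: 4  (via 5)
4: 10  (via 5)
1: 21  (via 5)
8: 21  (via 4)
6: 23  (via 8)
Shortest route: 5–4–8–6 = 23 m.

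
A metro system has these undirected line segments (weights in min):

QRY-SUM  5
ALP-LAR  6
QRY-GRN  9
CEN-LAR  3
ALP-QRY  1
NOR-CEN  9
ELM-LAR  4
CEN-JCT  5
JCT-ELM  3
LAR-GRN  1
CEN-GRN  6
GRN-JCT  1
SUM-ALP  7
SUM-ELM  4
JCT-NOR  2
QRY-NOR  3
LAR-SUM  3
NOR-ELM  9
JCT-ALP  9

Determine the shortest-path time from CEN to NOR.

7 min

Settle nodes by increasing distance from CEN:
CEN: 0
LAR: 3  (via CEN)
GRN: 4  (via LAR)
JCT: 5  (via CEN)
SUM: 6  (via LAR)
NOR: 7  (via JCT)
Shortest route: CEN–JCT–NOR = 7 min.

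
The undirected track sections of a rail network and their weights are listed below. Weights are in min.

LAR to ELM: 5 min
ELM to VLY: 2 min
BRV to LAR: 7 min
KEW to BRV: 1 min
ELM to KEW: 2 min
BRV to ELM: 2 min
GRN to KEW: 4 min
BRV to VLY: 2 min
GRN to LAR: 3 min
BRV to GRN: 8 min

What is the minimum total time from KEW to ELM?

Shortest distances from KEW:
KEW: 0
BRV: 1  (via KEW)
ELM: 2  (via KEW)
Shortest route: KEW–ELM = 2 min.

2 min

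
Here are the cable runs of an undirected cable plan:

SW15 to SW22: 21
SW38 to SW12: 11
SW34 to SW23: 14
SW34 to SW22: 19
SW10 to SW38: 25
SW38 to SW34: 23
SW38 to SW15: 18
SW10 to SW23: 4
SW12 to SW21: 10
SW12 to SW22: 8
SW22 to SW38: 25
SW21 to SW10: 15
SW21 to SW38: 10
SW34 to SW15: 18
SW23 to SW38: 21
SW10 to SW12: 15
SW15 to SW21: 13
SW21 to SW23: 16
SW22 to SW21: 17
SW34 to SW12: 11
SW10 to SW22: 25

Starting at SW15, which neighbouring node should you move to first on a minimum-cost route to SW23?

Candidate routes:
SW15 → SW34 → SW23: 18+14 = 32
SW15 → SW21 → SW23: 13+16 = 29
SW15 → SW21 → SW10 → SW23: 13+15+4 = 32
The minimum is 29 via SW15 → SW21 → SW23.
So from SW15 the first move is to SW21.

SW21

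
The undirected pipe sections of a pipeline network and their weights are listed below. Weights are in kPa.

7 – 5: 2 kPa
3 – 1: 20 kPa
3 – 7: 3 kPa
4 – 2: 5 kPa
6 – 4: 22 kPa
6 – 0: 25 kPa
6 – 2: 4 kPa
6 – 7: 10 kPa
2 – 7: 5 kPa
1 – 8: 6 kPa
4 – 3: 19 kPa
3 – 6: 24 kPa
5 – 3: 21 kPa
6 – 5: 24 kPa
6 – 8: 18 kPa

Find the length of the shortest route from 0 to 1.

Compare a few routes:
0 - 6 - 2 - 7 - 3 - 1: 25+4+5+3+20 = 57
0 - 6 - 8 - 1: 25+18+6 = 49
Cheapest is 0 - 6 - 8 - 1 at 49 kPa.

49 kPa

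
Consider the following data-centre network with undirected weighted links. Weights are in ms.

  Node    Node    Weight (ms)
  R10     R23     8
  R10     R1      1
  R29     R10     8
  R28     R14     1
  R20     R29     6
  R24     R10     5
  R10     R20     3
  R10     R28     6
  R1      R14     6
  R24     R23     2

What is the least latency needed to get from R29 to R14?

Running Dijkstra from R29:
R29: 0
R20: 6  (via R29)
R10: 8  (via R29)
R1: 9  (via R10)
R24: 13  (via R10)
R28: 14  (via R10)
R23: 15  (via R24)
R14: 15  (via R1)
Shortest route: R29 → R10 → R1 → R14 = 15 ms.

15 ms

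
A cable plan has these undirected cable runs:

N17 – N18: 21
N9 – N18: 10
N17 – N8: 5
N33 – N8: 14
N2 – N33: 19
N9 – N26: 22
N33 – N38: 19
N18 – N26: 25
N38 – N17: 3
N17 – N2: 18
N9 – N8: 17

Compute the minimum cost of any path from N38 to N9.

25

Enumerating some paths:
N38 → N17 → N8 → N9: 3+5+17 = 25
N38 → N17 → N18 → N9: 3+21+10 = 34
Cheapest is N38 → N17 → N8 → N9 at 25.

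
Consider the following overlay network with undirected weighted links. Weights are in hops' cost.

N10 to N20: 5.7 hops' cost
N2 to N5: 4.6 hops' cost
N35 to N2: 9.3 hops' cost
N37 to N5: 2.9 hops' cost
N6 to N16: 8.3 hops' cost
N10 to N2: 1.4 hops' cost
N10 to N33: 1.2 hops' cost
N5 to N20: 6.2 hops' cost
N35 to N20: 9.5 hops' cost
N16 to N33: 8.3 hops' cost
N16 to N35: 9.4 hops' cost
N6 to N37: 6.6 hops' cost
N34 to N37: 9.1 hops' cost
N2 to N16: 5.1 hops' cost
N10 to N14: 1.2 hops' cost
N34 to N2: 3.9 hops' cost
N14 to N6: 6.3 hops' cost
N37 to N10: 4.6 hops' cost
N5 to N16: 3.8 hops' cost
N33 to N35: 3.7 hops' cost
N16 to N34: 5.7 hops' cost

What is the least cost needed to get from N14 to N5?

7.2 hops' cost

Candidate routes:
N14 - N10 - N37 - N5: 1.2+4.6+2.9 = 8.7
N14 - N10 - N2 - N5: 1.2+1.4+4.6 = 7.2
Cheapest is N14 - N10 - N2 - N5 at 7.2 hops' cost.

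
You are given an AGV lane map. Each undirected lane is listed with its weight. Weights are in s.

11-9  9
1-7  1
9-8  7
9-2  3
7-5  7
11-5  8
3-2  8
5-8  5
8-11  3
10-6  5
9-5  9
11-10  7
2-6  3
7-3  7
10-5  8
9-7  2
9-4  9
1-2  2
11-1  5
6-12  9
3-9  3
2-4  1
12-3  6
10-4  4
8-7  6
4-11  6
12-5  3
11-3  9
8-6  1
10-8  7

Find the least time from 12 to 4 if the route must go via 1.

14 s

Shortest 12→1: 12 → 5 → 7 → 1 = 11
Shortest 1→4: 1 → 2 → 4 = 3
Total via 1: 11 + 3 = 14 s.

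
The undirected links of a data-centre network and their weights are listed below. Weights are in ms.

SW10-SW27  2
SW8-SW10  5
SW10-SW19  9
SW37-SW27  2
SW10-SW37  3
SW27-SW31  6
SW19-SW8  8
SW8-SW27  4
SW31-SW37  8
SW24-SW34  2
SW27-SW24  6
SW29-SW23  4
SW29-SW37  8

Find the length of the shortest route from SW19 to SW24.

17 ms

Shortest distances from SW19:
SW19: 0
SW8: 8  (via SW19)
SW10: 9  (via SW19)
SW27: 11  (via SW10)
SW37: 12  (via SW10)
SW31: 17  (via SW27)
SW24: 17  (via SW27)
Shortest route: SW19 → SW10 → SW27 → SW24 = 17 ms.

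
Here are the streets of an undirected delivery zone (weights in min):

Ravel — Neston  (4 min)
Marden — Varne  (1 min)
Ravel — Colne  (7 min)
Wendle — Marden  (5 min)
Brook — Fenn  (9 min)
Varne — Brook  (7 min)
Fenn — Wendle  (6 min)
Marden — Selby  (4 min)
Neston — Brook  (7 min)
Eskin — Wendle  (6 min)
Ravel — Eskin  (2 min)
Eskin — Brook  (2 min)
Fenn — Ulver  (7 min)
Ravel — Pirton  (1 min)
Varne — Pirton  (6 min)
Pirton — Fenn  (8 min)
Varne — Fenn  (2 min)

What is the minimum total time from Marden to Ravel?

8 min

Settle nodes by increasing distance from Marden:
Marden: 0
Varne: 1  (via Marden)
Fenn: 3  (via Varne)
Selby: 4  (via Marden)
Wendle: 5  (via Marden)
Pirton: 7  (via Varne)
Ravel: 8  (via Pirton)
Shortest route: Marden → Varne → Pirton → Ravel = 8 min.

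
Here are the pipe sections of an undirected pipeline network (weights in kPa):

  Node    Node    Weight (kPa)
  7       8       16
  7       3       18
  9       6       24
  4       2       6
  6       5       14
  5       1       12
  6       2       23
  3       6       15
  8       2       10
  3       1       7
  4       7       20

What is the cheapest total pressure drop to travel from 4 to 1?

Enumerating some paths:
4–2–6–3–1: 6+23+15+7 = 51
4–7–3–1: 20+18+7 = 45
4–2–6–5–1: 6+23+14+12 = 55
The minimum is 45 kPa via 4–7–3–1.

45 kPa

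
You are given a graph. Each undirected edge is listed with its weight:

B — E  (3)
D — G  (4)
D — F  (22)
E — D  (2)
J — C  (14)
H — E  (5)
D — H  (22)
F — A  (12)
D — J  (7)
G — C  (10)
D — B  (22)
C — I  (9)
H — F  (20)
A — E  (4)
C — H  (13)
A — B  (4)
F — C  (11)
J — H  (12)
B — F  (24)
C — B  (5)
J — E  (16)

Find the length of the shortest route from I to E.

Running Dijkstra from I:
I: 0
C: 9  (via I)
B: 14  (via C)
E: 17  (via B)
Shortest route: I–C–B–E = 17.

17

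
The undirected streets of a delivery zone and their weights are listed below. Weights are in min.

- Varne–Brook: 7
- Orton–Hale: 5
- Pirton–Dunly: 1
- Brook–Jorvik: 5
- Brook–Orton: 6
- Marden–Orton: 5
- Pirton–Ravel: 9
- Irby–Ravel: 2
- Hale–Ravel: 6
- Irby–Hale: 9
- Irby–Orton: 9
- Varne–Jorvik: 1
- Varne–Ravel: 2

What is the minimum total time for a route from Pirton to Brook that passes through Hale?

26 min

Shortest Pirton→Hale: Pirton–Ravel–Hale = 15
Shortest Hale→Brook: Hale–Orton–Brook = 11
Total via Hale: 15 + 11 = 26 min.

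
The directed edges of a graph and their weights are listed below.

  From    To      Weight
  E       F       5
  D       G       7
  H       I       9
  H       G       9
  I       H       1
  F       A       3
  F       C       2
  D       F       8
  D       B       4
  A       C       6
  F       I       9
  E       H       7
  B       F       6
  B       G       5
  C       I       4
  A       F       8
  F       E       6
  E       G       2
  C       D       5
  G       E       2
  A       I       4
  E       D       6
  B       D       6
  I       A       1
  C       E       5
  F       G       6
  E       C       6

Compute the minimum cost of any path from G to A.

Settle nodes by increasing distance from G:
G: 0
E: 2  (via G)
F: 7  (via E)
C: 8  (via E)
D: 8  (via E)
H: 9  (via E)
A: 10  (via F)
Shortest route: G → E → F → A = 10.

10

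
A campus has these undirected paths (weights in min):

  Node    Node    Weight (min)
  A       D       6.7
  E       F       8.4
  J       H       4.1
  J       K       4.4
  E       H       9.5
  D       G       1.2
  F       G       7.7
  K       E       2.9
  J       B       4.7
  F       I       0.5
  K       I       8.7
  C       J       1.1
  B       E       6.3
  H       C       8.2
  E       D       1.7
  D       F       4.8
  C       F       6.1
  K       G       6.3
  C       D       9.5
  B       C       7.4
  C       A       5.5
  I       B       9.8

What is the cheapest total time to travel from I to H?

11.8 min

Candidate routes:
I–F–C–J–H: 0.5+6.1+1.1+4.1 = 11.8
I–F–C–H: 0.5+6.1+8.2 = 14.8
I–F–D–E–H: 0.5+4.8+1.7+9.5 = 16.5
The minimum is 11.8 min via I–F–C–J–H.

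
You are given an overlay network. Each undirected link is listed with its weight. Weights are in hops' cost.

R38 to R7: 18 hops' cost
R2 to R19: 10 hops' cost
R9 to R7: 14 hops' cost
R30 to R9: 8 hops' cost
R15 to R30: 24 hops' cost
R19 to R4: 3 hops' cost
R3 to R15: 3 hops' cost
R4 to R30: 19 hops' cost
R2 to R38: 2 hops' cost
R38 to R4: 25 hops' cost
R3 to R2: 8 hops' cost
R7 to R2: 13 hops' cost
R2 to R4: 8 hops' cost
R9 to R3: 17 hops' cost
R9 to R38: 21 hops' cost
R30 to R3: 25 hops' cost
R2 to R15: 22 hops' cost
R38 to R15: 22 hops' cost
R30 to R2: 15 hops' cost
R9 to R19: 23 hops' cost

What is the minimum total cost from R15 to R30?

24 hops' cost

Settle nodes by increasing distance from R15:
R15: 0
R3: 3  (via R15)
R2: 11  (via R3)
R38: 13  (via R2)
R4: 19  (via R2)
R9: 20  (via R3)
R19: 21  (via R2)
R7: 24  (via R2)
R30: 24  (via R15)
Shortest route: R15 → R30 = 24 hops' cost.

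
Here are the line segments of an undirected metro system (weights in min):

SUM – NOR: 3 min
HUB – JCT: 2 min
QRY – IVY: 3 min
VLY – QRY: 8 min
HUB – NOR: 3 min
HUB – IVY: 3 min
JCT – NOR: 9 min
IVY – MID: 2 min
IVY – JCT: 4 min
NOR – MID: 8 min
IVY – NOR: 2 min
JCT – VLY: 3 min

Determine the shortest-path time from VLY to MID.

9 min

Compare a few routes:
VLY–JCT–HUB–IVY–MID: 3+2+3+2 = 10
VLY–JCT–IVY–MID: 3+4+2 = 9
Cheapest is VLY–JCT–IVY–MID at 9 min.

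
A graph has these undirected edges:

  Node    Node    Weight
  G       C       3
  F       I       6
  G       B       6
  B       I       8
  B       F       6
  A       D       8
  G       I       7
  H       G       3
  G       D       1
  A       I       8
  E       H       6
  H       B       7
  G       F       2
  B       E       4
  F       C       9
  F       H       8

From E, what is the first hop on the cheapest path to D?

Enumerating some paths:
E–B–G–D: 4+6+1 = 11
E–H–G–D: 6+3+1 = 10
The minimum is 10 via E–H–G–D.
So from E the first move is to H.

H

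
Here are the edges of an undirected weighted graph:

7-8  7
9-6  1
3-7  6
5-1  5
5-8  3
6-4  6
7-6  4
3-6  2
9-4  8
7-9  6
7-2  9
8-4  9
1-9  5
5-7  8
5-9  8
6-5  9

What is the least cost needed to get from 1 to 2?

Candidate routes:
1–9–7–2: 5+6+9 = 20
1–9–6–7–2: 5+1+4+9 = 19
Cheapest is 1–9–6–7–2 at 19.

19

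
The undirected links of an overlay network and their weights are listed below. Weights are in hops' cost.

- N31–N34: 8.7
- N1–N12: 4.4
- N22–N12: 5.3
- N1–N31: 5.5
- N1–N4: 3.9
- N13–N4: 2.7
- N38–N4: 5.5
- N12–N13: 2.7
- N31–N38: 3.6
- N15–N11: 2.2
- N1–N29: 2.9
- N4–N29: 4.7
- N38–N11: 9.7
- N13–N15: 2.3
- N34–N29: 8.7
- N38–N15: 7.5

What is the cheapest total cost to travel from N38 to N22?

16.2 hops' cost

Shortest distances from N38:
N38: 0
N31: 3.6  (via N38)
N4: 5.5  (via N38)
N15: 7.5  (via N38)
N13: 8.2  (via N4)
N1: 9.1  (via N31)
N11: 9.7  (via N38)
N29: 10.2  (via N4)
N12: 10.9  (via N13)
N34: 12.3  (via N31)
N22: 16.2  (via N12)
Shortest route: N38–N4–N13–N12–N22 = 16.2 hops' cost.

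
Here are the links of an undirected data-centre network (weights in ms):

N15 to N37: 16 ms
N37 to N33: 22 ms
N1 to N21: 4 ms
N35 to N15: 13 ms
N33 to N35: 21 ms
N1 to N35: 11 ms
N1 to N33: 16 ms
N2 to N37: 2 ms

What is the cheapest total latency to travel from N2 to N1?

40 ms

Settle nodes by increasing distance from N2:
N2: 0
N37: 2  (via N2)
N15: 18  (via N37)
N33: 24  (via N37)
N35: 31  (via N15)
N1: 40  (via N33)
Shortest route: N2–N37–N33–N1 = 40 ms.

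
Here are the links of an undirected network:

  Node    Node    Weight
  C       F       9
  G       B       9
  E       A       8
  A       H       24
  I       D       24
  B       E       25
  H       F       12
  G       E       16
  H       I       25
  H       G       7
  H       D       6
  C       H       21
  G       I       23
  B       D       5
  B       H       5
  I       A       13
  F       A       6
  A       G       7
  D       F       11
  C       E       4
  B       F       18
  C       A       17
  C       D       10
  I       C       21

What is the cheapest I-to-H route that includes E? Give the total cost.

Best I to E: I–A–E costing 21
Best E to H: E–C–D–H costing 20
Total via E: 21 + 20 = 41.

41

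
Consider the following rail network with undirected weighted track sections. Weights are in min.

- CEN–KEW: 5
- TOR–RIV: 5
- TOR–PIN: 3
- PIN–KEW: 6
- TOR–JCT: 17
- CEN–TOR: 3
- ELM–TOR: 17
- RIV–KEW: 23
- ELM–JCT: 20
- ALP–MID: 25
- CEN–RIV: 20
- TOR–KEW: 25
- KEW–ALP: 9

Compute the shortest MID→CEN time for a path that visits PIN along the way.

46 min

Shortest MID→PIN: MID–ALP–KEW–PIN = 40
Shortest PIN→CEN: PIN–TOR–CEN = 6
Total via PIN: 40 + 6 = 46 min.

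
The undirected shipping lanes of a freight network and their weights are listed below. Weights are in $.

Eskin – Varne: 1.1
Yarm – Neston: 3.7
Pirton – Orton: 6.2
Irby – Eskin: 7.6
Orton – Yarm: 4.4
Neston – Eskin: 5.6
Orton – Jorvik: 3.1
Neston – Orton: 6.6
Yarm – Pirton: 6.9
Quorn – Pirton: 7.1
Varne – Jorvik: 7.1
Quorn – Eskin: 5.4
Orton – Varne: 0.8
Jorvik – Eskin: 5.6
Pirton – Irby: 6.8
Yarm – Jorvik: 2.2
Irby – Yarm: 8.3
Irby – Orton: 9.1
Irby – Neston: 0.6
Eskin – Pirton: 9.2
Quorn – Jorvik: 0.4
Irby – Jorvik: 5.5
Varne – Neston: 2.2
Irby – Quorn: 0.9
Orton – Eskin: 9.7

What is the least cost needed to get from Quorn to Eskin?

$4.8

Settle nodes by increasing distance from Quorn:
Quorn: 0
Jorvik: 0.4  (via Quorn)
Irby: 0.9  (via Quorn)
Neston: 1.5  (via Irby)
Yarm: 2.6  (via Jorvik)
Orton: 3.5  (via Jorvik)
Varne: 3.7  (via Neston)
Eskin: 4.8  (via Varne)
Shortest route: Quorn–Irby–Neston–Varne–Eskin = $4.8.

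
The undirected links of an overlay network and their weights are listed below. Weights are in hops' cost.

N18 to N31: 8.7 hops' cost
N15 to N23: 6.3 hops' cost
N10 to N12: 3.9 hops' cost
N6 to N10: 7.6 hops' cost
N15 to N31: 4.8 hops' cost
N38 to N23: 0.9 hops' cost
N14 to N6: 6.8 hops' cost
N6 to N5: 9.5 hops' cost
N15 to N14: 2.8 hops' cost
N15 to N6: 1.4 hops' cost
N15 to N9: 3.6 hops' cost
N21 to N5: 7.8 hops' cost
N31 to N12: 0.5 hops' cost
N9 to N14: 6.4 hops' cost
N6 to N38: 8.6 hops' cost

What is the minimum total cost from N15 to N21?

Candidate routes:
N15 - N23 - N38 - N6 - N5 - N21: 6.3+0.9+8.6+9.5+7.8 = 33.1
N15 - N14 - N6 - N5 - N21: 2.8+6.8+9.5+7.8 = 26.9
N15 - N9 - N14 - N6 - N5 - N21: 3.6+6.4+6.8+9.5+7.8 = 34.1
N15 - N6 - N5 - N21: 1.4+9.5+7.8 = 18.7
The minimum is 18.7 hops' cost via N15 - N6 - N5 - N21.

18.7 hops' cost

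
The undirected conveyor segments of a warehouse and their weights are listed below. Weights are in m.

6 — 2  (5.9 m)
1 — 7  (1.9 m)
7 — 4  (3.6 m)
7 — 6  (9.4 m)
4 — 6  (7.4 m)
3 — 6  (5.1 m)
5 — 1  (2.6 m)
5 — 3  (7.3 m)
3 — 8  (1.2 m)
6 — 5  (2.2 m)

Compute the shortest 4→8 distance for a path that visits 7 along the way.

Best 4 to 7: 4 → 7 costing 3.6
Shortest 7→8: 7 → 1 → 5 → 3 → 8 = 13
Total via 7: 3.6 + 13 = 16.6 m.

16.6 m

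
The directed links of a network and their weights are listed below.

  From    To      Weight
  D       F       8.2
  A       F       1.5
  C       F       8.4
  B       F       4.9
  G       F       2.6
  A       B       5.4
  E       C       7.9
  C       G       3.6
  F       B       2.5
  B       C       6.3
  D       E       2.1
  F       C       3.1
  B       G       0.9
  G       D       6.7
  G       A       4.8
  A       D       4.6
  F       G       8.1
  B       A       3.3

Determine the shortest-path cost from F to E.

12.2

Compare a few routes:
F → B → G → A → D → E: 2.5+0.9+4.8+4.6+2.1 = 14.9
F → B → A → D → E: 2.5+3.3+4.6+2.1 = 12.5
F → B → G → D → E: 2.5+0.9+6.7+2.1 = 12.2
The minimum is 12.2 via F → B → G → D → E.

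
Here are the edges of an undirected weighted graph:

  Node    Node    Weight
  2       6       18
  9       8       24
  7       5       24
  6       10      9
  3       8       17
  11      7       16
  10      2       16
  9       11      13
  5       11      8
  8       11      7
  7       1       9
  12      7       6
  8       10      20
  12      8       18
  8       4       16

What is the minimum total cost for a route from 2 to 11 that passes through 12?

Shortest 2→12: 2–10–8–12 = 54
Best 12 to 11: 12–7–11 costing 22
Total via 12: 54 + 22 = 76.

76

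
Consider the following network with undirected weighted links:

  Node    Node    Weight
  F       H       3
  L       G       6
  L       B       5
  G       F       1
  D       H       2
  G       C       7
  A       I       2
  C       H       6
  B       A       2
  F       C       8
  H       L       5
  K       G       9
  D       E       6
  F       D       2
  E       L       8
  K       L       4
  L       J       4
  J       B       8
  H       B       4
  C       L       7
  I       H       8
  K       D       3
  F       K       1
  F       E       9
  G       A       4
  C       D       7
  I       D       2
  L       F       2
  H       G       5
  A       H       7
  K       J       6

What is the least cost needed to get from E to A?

10

Settle nodes by increasing distance from E:
E: 0
D: 6  (via E)
F: 8  (via D)
H: 8  (via D)
I: 8  (via D)
L: 8  (via E)
G: 9  (via F)
K: 9  (via D)
A: 10  (via I)
Shortest route: E–D–I–A = 10.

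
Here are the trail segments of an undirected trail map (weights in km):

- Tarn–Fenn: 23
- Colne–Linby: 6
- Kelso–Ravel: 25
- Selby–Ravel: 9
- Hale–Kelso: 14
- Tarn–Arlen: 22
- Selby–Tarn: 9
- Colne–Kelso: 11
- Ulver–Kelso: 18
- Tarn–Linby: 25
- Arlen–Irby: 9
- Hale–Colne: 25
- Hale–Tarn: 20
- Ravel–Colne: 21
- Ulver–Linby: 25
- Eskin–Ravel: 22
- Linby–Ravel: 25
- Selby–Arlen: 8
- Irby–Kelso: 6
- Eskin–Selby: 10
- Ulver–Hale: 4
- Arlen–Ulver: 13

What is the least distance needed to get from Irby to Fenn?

49 km

Settle nodes by increasing distance from Irby:
Irby: 0
Kelso: 6  (via Irby)
Arlen: 9  (via Irby)
Colne: 17  (via Kelso)
Selby: 17  (via Arlen)
Hale: 20  (via Kelso)
Ulver: 22  (via Arlen)
Linby: 23  (via Colne)
Tarn: 26  (via Selby)
Ravel: 26  (via Selby)
Eskin: 27  (via Selby)
Fenn: 49  (via Tarn)
Shortest route: Irby–Arlen–Selby–Tarn–Fenn = 49 km.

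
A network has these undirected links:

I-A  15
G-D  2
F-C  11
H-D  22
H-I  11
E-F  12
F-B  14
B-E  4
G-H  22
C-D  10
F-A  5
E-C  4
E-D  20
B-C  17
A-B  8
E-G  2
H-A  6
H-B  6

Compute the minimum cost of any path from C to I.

Enumerating some paths:
C–E–B–H–I: 4+4+6+11 = 25
C–E–B–A–I: 4+4+8+15 = 31
Cheapest is C–E–B–H–I at 25.

25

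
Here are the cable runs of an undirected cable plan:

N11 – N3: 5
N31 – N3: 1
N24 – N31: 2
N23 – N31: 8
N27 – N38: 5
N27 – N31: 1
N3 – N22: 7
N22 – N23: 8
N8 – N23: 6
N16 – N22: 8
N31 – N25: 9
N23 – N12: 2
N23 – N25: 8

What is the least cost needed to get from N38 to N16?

Compare a few routes:
N38 - N27 - N31 - N3 - N22 - N16: 5+1+1+7+8 = 22
N38 - N27 - N31 - N25 - N23 - N22 - N16: 5+1+9+8+8+8 = 39
N38 - N27 - N31 - N23 - N22 - N16: 5+1+8+8+8 = 30
The minimum is 22 via N38 - N27 - N31 - N3 - N22 - N16.

22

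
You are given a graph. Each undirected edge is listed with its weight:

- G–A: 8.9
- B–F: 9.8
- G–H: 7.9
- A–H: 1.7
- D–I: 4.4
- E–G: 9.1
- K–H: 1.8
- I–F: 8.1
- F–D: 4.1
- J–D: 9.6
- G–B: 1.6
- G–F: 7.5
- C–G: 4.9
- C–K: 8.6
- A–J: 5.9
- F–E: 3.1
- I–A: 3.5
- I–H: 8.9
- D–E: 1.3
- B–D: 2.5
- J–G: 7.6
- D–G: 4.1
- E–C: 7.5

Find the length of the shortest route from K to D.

Enumerating some paths:
K → H → A → I → D: 1.8+1.7+3.5+4.4 = 11.4
K → H → G → D: 1.8+7.9+4.1 = 13.8
The minimum is 11.4 via K → H → A → I → D.

11.4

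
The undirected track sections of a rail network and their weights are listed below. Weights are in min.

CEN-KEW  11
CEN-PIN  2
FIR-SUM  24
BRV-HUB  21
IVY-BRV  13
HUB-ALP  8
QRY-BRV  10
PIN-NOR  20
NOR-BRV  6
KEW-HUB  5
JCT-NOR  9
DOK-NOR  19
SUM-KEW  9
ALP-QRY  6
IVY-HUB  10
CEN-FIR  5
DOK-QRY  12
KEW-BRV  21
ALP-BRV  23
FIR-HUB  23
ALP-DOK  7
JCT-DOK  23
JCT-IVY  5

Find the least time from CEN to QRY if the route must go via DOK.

43 min

Shortest CEN→DOK: CEN–KEW–HUB–ALP–DOK = 31
Shortest DOK→QRY: DOK–QRY = 12
Total via DOK: 31 + 12 = 43 min.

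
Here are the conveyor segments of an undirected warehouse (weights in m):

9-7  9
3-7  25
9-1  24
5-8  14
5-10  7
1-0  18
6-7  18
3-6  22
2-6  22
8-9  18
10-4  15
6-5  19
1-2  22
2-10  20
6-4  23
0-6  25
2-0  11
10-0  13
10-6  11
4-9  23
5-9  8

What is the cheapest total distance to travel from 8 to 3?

Enumerating some paths:
8 → 9 → 7 → 3: 18+9+25 = 52
8 → 5 → 9 → 7 → 3: 14+8+9+25 = 56
8 → 5 → 6 → 3: 14+19+22 = 55
8 → 5 → 10 → 6 → 3: 14+7+11+22 = 54
Cheapest is 8 → 9 → 7 → 3 at 52 m.

52 m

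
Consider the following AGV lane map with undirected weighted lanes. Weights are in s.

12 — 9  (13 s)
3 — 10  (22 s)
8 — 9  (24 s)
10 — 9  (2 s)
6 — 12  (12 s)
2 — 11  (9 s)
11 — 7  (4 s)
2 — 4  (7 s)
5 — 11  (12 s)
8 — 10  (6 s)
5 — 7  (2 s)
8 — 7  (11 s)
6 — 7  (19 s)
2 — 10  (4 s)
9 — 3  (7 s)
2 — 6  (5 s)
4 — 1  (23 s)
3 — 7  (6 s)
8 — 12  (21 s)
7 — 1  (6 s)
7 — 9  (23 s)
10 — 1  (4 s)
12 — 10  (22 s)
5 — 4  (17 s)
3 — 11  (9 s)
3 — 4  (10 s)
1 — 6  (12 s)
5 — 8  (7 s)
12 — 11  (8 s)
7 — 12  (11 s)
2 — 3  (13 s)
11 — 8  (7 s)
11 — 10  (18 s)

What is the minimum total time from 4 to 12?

24 s

Compare a few routes:
4–3–11–12: 10+9+8 = 27
4–2–10–9–12: 7+4+2+13 = 26
4–2–6–12: 7+5+12 = 24
4–3–7–12: 10+6+11 = 27
Cheapest is 4–2–6–12 at 24 s.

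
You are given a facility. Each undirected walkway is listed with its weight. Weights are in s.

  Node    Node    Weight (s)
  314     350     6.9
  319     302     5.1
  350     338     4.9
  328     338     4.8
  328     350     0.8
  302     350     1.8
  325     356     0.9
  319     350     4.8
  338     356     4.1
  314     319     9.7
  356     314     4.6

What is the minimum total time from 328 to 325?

9.8 s

Enumerating some paths:
328–350–314–356–325: 0.8+6.9+4.6+0.9 = 13.2
328–350–338–356–325: 0.8+4.9+4.1+0.9 = 10.7
328–338–356–325: 4.8+4.1+0.9 = 9.8
328–350–319–314–356–325: 0.8+4.8+9.7+4.6+0.9 = 20.8
The minimum is 9.8 s via 328–338–356–325.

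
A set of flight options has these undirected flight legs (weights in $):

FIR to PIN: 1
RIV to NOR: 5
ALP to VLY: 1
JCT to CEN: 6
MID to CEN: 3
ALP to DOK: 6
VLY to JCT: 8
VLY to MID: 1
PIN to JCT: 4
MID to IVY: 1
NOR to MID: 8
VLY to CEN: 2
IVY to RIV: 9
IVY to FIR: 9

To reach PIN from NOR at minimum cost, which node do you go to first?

Candidate routes:
NOR–MID–VLY–CEN–JCT–PIN: 8+1+2+6+4 = 21
NOR–MID–IVY–FIR–PIN: 8+1+9+1 = 19
NOR–MID–CEN–JCT–PIN: 8+3+6+4 = 21
Cheapest is NOR–MID–IVY–FIR–PIN at $19.
So from NOR the first move is to MID.

MID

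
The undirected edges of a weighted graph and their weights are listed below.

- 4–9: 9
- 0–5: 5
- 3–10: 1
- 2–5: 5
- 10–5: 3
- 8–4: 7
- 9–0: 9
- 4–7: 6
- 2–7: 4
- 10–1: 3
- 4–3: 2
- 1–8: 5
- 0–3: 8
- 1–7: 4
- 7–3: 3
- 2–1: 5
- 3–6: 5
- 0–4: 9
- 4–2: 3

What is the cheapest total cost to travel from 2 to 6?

Running Dijkstra from 2:
2: 0
4: 3  (via 2)
7: 4  (via 2)
1: 5  (via 2)
3: 5  (via 4)
5: 5  (via 2)
10: 6  (via 3)
0: 10  (via 5)
6: 10  (via 3)
Shortest route: 2 → 4 → 3 → 6 = 10.

10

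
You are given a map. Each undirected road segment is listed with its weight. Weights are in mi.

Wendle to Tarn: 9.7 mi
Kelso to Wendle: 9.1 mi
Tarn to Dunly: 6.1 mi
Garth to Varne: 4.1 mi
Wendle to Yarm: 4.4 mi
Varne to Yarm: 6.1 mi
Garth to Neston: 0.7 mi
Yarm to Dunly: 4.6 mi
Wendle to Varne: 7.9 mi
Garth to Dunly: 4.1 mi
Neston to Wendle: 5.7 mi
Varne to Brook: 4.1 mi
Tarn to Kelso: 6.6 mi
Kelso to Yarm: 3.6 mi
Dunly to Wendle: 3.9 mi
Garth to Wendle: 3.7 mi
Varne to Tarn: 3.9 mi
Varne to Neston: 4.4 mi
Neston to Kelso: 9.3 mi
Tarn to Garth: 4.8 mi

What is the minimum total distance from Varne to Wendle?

7.8 mi

Shortest distances from Varne:
Varne: 0
Tarn: 3.9  (via Varne)
Garth: 4.1  (via Varne)
Brook: 4.1  (via Varne)
Neston: 4.4  (via Varne)
Yarm: 6.1  (via Varne)
Wendle: 7.8  (via Garth)
Shortest route: Varne–Garth–Wendle = 7.8 mi.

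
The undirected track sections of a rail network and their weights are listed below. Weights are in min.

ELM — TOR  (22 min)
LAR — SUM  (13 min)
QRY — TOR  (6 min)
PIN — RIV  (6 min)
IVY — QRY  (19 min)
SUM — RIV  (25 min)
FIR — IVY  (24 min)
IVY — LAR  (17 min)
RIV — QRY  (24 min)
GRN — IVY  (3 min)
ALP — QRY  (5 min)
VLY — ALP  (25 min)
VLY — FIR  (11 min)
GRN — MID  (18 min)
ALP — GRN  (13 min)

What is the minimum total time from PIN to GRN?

Candidate routes:
PIN → RIV → QRY → ALP → GRN: 6+24+5+13 = 48
PIN → RIV → QRY → IVY → GRN: 6+24+19+3 = 52
PIN → RIV → SUM → LAR → IVY → GRN: 6+25+13+17+3 = 64
The minimum is 48 min via PIN → RIV → QRY → ALP → GRN.

48 min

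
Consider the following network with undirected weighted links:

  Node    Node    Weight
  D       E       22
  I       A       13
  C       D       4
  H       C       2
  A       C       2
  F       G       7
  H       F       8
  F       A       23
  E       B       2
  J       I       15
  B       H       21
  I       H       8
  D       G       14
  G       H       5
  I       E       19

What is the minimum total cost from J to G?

28

Shortest distances from J:
J: 0
I: 15  (via J)
H: 23  (via I)
C: 25  (via H)
A: 27  (via C)
G: 28  (via H)
Shortest route: J → I → H → G = 28.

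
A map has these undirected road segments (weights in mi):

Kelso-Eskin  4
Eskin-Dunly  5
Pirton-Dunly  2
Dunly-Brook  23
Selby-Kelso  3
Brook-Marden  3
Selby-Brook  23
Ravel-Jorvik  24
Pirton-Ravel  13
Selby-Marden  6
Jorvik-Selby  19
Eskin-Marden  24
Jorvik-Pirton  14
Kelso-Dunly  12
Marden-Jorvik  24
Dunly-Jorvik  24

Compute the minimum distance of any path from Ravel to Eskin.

20 mi

Running Dijkstra from Ravel:
Ravel: 0
Pirton: 13  (via Ravel)
Dunly: 15  (via Pirton)
Eskin: 20  (via Dunly)
Shortest route: Ravel → Pirton → Dunly → Eskin = 20 mi.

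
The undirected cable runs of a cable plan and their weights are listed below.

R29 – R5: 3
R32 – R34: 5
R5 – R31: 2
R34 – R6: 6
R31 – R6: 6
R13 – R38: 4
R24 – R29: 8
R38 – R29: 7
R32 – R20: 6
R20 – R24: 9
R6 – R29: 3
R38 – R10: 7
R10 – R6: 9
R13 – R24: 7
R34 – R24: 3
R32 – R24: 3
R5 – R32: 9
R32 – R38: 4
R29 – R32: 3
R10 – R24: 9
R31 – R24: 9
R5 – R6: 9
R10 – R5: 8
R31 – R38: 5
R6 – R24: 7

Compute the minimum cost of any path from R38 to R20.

Running Dijkstra from R38:
R38: 0
R32: 4  (via R38)
R13: 4  (via R38)
R31: 5  (via R38)
R10: 7  (via R38)
R5: 7  (via R31)
R29: 7  (via R38)
R24: 7  (via R32)
R34: 9  (via R32)
R6: 10  (via R29)
R20: 10  (via R32)
Shortest route: R38 → R32 → R20 = 10.

10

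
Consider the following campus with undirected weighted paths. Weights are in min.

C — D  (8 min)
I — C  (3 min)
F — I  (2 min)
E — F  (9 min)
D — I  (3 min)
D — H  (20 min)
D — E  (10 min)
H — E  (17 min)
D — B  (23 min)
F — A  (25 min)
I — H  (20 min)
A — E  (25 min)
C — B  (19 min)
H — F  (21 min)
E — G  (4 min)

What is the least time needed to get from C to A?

30 min

Settle nodes by increasing distance from C:
C: 0
I: 3  (via C)
F: 5  (via I)
D: 6  (via I)
E: 14  (via F)
G: 18  (via E)
B: 19  (via C)
H: 23  (via I)
A: 30  (via F)
Shortest route: C–I–F–A = 30 min.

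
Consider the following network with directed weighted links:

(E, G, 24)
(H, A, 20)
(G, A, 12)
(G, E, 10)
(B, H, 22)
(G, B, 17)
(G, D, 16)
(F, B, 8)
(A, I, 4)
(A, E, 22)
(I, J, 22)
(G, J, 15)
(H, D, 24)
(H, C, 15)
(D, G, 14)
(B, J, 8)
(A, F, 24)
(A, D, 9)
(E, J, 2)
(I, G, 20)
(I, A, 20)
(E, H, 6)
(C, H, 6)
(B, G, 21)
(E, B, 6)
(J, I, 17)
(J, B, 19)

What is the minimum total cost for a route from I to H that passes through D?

59

Shortest I→D: I → A → D = 29
Best D to H: D → G → E → H costing 30
Total via D: 29 + 30 = 59.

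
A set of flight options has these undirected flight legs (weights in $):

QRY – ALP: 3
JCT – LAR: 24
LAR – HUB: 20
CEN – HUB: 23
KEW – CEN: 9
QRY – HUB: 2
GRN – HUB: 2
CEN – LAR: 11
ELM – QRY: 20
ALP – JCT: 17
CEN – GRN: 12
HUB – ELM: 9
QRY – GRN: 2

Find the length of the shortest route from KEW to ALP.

$26

Compare a few routes:
KEW–CEN–GRN–HUB–QRY–ALP: 9+12+2+2+3 = 28
KEW–CEN–GRN–QRY–ALP: 9+12+2+3 = 26
The minimum is $26 via KEW–CEN–GRN–QRY–ALP.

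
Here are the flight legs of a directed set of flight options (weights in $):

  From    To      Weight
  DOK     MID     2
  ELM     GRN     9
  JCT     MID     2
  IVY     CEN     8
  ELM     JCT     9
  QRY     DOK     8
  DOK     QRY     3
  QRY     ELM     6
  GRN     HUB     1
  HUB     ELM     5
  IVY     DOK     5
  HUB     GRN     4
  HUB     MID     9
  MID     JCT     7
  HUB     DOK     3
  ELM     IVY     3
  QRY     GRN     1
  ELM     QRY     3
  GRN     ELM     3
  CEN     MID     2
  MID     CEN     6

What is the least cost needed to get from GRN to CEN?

Compare a few routes:
GRN - ELM - IVY - CEN: 3+3+8 = 14
GRN - HUB - MID - CEN: 1+9+6 = 16
GRN - HUB - DOK - MID - CEN: 1+3+2+6 = 12
Cheapest is GRN - HUB - DOK - MID - CEN at $12.

$12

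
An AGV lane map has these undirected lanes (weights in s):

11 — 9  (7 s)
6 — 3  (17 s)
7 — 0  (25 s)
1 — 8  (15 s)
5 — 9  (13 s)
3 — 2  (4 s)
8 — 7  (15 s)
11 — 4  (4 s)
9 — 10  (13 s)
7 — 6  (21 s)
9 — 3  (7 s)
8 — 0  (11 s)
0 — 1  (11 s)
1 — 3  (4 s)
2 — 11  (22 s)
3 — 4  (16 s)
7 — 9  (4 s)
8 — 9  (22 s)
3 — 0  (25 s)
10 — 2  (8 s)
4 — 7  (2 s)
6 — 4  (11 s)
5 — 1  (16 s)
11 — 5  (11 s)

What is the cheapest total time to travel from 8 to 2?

23 s

Shortest distances from 8:
8: 0
0: 11  (via 8)
1: 15  (via 8)
7: 15  (via 8)
4: 17  (via 7)
3: 19  (via 1)
9: 19  (via 7)
11: 21  (via 4)
2: 23  (via 3)
Shortest route: 8 → 1 → 3 → 2 = 23 s.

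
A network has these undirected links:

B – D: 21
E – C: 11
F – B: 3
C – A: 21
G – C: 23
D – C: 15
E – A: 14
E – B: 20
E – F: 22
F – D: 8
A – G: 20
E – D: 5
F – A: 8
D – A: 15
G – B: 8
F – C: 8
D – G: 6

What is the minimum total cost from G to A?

Shortest distances from G:
G: 0
D: 6  (via G)
B: 8  (via G)
E: 11  (via D)
F: 11  (via B)
A: 19  (via F)
Shortest route: G–B–F–A = 19.

19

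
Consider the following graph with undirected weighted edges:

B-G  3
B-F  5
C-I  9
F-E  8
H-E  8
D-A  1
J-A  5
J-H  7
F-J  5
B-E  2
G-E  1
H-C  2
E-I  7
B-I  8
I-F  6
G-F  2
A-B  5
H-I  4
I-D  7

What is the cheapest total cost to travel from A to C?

Candidate routes:
A → D → I → C: 1+7+9 = 17
A → J → H → C: 5+7+2 = 14
A → B → G → E → H → C: 5+3+1+8+2 = 19
A → B → E → H → C: 5+2+8+2 = 17
Cheapest is A → J → H → C at 14.

14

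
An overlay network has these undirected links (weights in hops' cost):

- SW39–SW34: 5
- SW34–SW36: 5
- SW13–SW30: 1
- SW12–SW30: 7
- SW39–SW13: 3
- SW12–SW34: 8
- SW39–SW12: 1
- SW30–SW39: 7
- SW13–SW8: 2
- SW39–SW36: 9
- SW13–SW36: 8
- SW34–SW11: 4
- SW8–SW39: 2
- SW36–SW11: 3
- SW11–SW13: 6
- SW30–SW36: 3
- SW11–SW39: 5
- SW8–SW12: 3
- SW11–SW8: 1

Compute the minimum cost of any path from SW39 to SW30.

Candidate routes:
SW39 → SW13 → SW30: 3+1 = 4
SW39 → SW12 → SW8 → SW13 → SW30: 1+3+2+1 = 7
SW39 → SW8 → SW13 → SW30: 2+2+1 = 5
The minimum is 4 hops' cost via SW39 → SW13 → SW30.

4 hops' cost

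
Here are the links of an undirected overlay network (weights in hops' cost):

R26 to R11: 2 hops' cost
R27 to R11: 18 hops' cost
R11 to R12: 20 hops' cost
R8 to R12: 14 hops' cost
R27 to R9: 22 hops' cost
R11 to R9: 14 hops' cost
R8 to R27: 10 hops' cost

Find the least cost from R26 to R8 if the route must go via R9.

Shortest R26→R9: R26 → R11 → R9 = 16
Best R9 to R8: R9 → R27 → R8 costing 32
Total via R9: 16 + 32 = 48 hops' cost.

48 hops' cost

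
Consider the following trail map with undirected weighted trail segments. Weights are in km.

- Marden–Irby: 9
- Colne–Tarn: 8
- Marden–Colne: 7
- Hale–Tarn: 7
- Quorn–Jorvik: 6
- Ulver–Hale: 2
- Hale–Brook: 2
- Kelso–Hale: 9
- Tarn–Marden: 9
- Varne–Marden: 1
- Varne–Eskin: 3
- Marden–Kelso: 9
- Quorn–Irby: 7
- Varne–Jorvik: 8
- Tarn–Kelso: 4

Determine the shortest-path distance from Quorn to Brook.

Enumerating some paths:
Quorn → Irby → Marden → Tarn → Hale → Brook: 7+9+9+7+2 = 34
Quorn → Jorvik → Varne → Marden → Tarn → Hale → Brook: 6+8+1+9+7+2 = 33
The minimum is 33 km via Quorn → Jorvik → Varne → Marden → Tarn → Hale → Brook.

33 km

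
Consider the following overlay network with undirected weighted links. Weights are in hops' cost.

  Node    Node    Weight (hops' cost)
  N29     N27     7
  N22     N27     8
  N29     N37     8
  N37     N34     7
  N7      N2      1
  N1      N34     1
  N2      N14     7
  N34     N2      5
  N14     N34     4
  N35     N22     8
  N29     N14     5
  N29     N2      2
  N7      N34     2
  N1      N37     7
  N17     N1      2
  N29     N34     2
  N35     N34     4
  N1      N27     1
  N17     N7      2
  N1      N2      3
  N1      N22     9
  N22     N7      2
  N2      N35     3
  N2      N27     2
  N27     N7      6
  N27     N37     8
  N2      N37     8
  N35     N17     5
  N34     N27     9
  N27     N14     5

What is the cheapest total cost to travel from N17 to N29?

Shortest distances from N17:
N17: 0
N7: 2  (via N17)
N1: 2  (via N17)
N34: 3  (via N1)
N27: 3  (via N1)
N2: 3  (via N7)
N22: 4  (via N7)
N35: 5  (via N17)
N29: 5  (via N34)
Shortest route: N17–N1–N34–N29 = 5 hops' cost.

5 hops' cost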